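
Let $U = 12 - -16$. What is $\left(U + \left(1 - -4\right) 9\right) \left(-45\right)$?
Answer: $-3285$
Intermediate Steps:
$U = 28$ ($U = 12 + 16 = 28$)
$\left(U + \left(1 - -4\right) 9\right) \left(-45\right) = \left(28 + \left(1 - -4\right) 9\right) \left(-45\right) = \left(28 + \left(1 + 4\right) 9\right) \left(-45\right) = \left(28 + 5 \cdot 9\right) \left(-45\right) = \left(28 + 45\right) \left(-45\right) = 73 \left(-45\right) = -3285$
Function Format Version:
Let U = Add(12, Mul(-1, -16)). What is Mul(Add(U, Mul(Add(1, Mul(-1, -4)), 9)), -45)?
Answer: -3285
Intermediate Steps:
U = 28 (U = Add(12, 16) = 28)
Mul(Add(U, Mul(Add(1, Mul(-1, -4)), 9)), -45) = Mul(Add(28, Mul(Add(1, Mul(-1, -4)), 9)), -45) = Mul(Add(28, Mul(Add(1, 4), 9)), -45) = Mul(Add(28, Mul(5, 9)), -45) = Mul(Add(28, 45), -45) = Mul(73, -45) = -3285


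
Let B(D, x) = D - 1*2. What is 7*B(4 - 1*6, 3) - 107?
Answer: -135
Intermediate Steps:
B(D, x) = -2 + D (B(D, x) = D - 2 = -2 + D)
7*B(4 - 1*6, 3) - 107 = 7*(-2 + (4 - 1*6)) - 107 = 7*(-2 + (4 - 6)) - 107 = 7*(-2 - 2) - 107 = 7*(-4) - 107 = -28 - 107 = -135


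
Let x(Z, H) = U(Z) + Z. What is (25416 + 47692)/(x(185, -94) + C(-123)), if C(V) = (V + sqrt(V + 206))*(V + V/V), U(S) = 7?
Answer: 138886923/28717979 + 1114897*sqrt(83)/28717979 ≈ 5.1899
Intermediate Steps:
C(V) = (1 + V)*(V + sqrt(206 + V)) (C(V) = (V + sqrt(206 + V))*(V + 1) = (V + sqrt(206 + V))*(1 + V) = (1 + V)*(V + sqrt(206 + V)))
x(Z, H) = 7 + Z
(25416 + 47692)/(x(185, -94) + C(-123)) = (25416 + 47692)/((7 + 185) + (-123 + (-123)**2 + sqrt(206 - 123) - 123*sqrt(206 - 123))) = 73108/(192 + (-123 + 15129 + sqrt(83) - 123*sqrt(83))) = 73108/(192 + (15006 - 122*sqrt(83))) = 73108/(15198 - 122*sqrt(83))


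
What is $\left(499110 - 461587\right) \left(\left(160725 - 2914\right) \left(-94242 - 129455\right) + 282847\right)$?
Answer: $-1324620601731660$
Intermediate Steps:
$\left(499110 - 461587\right) \left(\left(160725 - 2914\right) \left(-94242 - 129455\right) + 282847\right) = 37523 \left(157811 \left(-223697\right) + 282847\right) = 37523 \left(-35301847267 + 282847\right) = 37523 \left(-35301564420\right) = -1324620601731660$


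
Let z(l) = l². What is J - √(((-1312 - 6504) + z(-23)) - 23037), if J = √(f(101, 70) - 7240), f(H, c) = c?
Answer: I*(√7170 - 38*√21) ≈ -89.462*I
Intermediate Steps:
J = I*√7170 (J = √(70 - 7240) = √(-7170) = I*√7170 ≈ 84.676*I)
J - √(((-1312 - 6504) + z(-23)) - 23037) = I*√7170 - √(((-1312 - 6504) + (-23)²) - 23037) = I*√7170 - √((-7816 + 529) - 23037) = I*√7170 - √(-7287 - 23037) = I*√7170 - √(-30324) = I*√7170 - 38*I*√21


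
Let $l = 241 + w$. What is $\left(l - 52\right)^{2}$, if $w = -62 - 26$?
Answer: $10201$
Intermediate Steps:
$w = -88$
$l = 153$ ($l = 241 - 88 = 153$)
$\left(l - 52\right)^{2} = \left(153 - 52\right)^{2} = 101^{2} = 10201$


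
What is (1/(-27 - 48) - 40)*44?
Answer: -132044/75 ≈ -1760.6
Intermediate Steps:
(1/(-27 - 48) - 40)*44 = (1/(-75) - 40)*44 = (-1/75 - 40)*44 = -3001/75*44 = -132044/75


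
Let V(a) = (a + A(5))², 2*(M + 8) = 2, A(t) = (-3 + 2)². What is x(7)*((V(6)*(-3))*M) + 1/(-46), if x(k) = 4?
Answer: 189335/46 ≈ 4116.0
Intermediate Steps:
A(t) = 1 (A(t) = (-1)² = 1)
M = -7 (M = -8 + (½)*2 = -8 + 1 = -7)
V(a) = (1 + a)² (V(a) = (a + 1)² = (1 + a)²)
x(7)*((V(6)*(-3))*M) + 1/(-46) = 4*(((1 + 6)²*(-3))*(-7)) + 1/(-46) = 4*((7²*(-3))*(-7)) - 1/46 = 4*((49*(-3))*(-7)) - 1/46 = 4*(-147*(-7)) - 1/46 = 4*1029 - 1/46 = 4116 - 1/46 = 189335/46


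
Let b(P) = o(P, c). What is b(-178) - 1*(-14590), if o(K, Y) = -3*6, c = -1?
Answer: 14572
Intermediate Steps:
o(K, Y) = -18
b(P) = -18
b(-178) - 1*(-14590) = -18 - 1*(-14590) = -18 + 14590 = 14572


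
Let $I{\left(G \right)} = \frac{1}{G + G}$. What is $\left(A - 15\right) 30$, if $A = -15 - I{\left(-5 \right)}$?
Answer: $-897$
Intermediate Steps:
$I{\left(G \right)} = \frac{1}{2 G}$
$A = - \frac{149}{10}$ ($A = -15 - \frac{1}{2 \left(-5\right)} = -15 - \frac{1}{2} \left(- \frac{1}{5}\right) = -15 - - \frac{1}{10} = -15 + \frac{1}{10} = - \frac{149}{10} \approx -14.9$)
$\left(A - 15\right) 30 = \left(- \frac{149}{10} - 15\right) 30 = \left(- \frac{299}{10}\right) 30 = -897$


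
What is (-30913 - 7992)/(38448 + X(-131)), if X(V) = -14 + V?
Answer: -38905/38303 ≈ -1.0157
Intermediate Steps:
(-30913 - 7992)/(38448 + X(-131)) = (-30913 - 7992)/(38448 + (-14 - 131)) = -38905/(38448 - 145) = -38905/38303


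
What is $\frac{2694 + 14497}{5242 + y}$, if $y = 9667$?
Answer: $\frac{17191}{14909} \approx 1.1531$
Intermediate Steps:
$\frac{2694 + 14497}{5242 + y} = \frac{2694 + 14497}{5242 + 9667} = \frac{17191}{14909}$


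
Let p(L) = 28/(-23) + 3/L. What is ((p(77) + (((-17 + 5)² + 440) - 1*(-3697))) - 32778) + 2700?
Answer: -45688574/1771 ≈ -25798.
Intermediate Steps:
p(L) = -28/23 + 3/L (p(L) = 28*(-1/23) + 3/L = -28/23 + 3/L)
((p(77) + (((-17 + 5)² + 440) - 1*(-3697))) - 32778) + 2700 = (((-28/23 + 3/77) + (((-17 + 5)² + 440) - 1*(-3697))) - 32778) + 2700 = (((-28/23 + 3*(1/77)) + (((-12)² + 440) + 3697)) - 32778) + 2700 = (((-28/23 + 3/77) + ((144 + 440) + 3697)) - 32778) + 2700 = ((-2087/1771 + (584 + 3697)) - 32778) + 2700 = ((-2087/1771 + 4281) - 32778) + 2700 = (7579564/1771 - 32778) + 2700 = -50470274/1771 + 2700 = -45688574/1771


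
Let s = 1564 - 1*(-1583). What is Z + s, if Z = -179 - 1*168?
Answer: 2800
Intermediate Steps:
Z = -347 (Z = -179 - 168 = -347)
s = 3147 (s = 1564 + 1583 = 3147)
Z + s = -347 + 3147 = 2800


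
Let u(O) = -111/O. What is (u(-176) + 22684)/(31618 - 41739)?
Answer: -3992495/1781296 ≈ -2.2413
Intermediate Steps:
(u(-176) + 22684)/(31618 - 41739) = (-111/(-176) + 22684)/(31618 - 41739) = (-111*(-1/176) + 22684)/(-10121) = (111/176 + 22684)*(-1/10121) = (3992495/176)*(-1/10121) = -3992495/1781296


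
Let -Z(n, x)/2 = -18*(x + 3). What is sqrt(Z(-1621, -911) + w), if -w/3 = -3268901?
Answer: sqrt(9774015) ≈ 3126.3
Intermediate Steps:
Z(n, x) = 108 + 36*x (Z(n, x) = -(-36)*(x + 3) = -(-36)*(3 + x) = -2*(-54 - 18*x) = 108 + 36*x)
w = 9806703 (w = -3*(-3268901) = 9806703)
sqrt(Z(-1621, -911) + w) = sqrt((108 + 36*(-911)) + 9806703) = sqrt((108 - 32796) + 9806703) = sqrt(-32688 + 9806703) = sqrt(9774015)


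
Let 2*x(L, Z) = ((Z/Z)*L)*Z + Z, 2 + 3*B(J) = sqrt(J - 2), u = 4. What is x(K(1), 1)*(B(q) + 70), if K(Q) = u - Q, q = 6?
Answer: 140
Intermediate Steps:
B(J) = -2/3 + sqrt(-2 + J)/3 (B(J) = -2/3 + sqrt(J - 2)/3 = -2/3 + sqrt(-2 + J)/3)
K(Q) = 4 - Q
x(L, Z) = Z/2 + L*Z/2 (x(L, Z) = (((Z/Z)*L)*Z + Z)/2 = ((1*L)*Z + Z)/2 = (L*Z + Z)/2 = (Z + L*Z)/2 = Z/2 + L*Z/2)
x(K(1), 1)*(B(q) + 70) = ((1/2)*1*(1 + (4 - 1*1)))*((-2/3 + sqrt(-2 + 6)/3) + 70) = ((1/2)*1*(1 + (4 - 1)))*((-2/3 + sqrt(4)/3) + 70) = ((1/2)*1*(1 + 3))*((-2/3 + (1/3)*2) + 70) = ((1/2)*1*4)*((-2/3 + 2/3) + 70) = 2*(0 + 70) = 2*70 = 140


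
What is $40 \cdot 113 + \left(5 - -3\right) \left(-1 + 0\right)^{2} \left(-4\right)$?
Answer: $4488$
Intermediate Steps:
$40 \cdot 113 + \left(5 - -3\right) \left(-1 + 0\right)^{2} \left(-4\right) = 4520 + \left(5 + 3\right) \left(-1\right)^{2} \left(-4\right) = 4520 + 8 \cdot 1 \left(-4\right) = 4520 + 8 \left(-4\right) = 4520 - 32 = 4488$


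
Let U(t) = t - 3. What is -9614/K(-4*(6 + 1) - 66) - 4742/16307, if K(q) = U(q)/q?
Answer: -14737356786/1581779 ≈ -9317.0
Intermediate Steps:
U(t) = -3 + t
K(q) = (-3 + q)/q
-9614/K(-4*(6 + 1) - 66) - 4742/16307 = -9614*(-4*(6 + 1) - 66)/(-3 + (-4*(6 + 1) - 66)) - 4742/16307 = -9614*(-4*7 - 66)/(-3 + (-4*7 - 66)) - 4742*1/16307 = -9614*(-28 - 66)/(-3 + (-28 - 66)) - 4742/16307 = -9614*(-94/(-3 - 94)) - 4742/16307 = -9614/((-1/94*(-97))) - 4742/16307 = -9614/97/94 - 4742/16307 = -9614*94/97 - 4742/16307 = -903716/97 - 4742/16307 = -14737356786/1581779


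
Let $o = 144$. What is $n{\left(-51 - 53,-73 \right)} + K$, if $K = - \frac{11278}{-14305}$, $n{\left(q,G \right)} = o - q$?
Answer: $\frac{3558918}{14305} \approx 248.79$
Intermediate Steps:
$n{\left(q,G \right)} = 144 - q$
$K = \frac{11278}{14305}$ ($K = \left(-11278\right) \left(- \frac{1}{14305}\right) = \frac{11278}{14305} \approx 0.7884$)
$n{\left(-51 - 53,-73 \right)} + K = \left(144 - \left(-51 - 53\right)\right) + \frac{11278}{14305} = \left(144 - -104\right) + \frac{11278}{14305} = \left(144 + 104\right) + \frac{11278}{14305} = 248 + \frac{11278}{14305} = \frac{3558918}{14305}$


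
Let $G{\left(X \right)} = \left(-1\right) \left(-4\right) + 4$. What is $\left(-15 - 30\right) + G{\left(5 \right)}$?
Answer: $-37$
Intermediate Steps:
$G{\left(X \right)} = 8$ ($G{\left(X \right)} = 4 + 4 = 8$)
$\left(-15 - 30\right) + G{\left(5 \right)} = \left(-15 - 30\right) + 8 = -45 + 8 = -37$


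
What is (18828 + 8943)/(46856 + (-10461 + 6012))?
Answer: 27771/42407 ≈ 0.65487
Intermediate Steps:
(18828 + 8943)/(46856 + (-10461 + 6012)) = 27771/(46856 - 4449) = 27771/42407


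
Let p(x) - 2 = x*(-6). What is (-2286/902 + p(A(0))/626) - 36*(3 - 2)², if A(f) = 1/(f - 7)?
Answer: -38072879/988141 ≈ -38.530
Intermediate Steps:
A(f) = 1/(-7 + f)
p(x) = 2 - 6*x (p(x) = 2 + x*(-6) = 2 - 6*x)
(-2286/902 + p(A(0))/626) - 36*(3 - 2)² = (-2286/902 + (2 - 6/(-7 + 0))/626) - 36*(3 - 2)² = (-2286*1/902 + (2 - 6/(-7))*(1/626)) - 36*1² = (-1143/451 + (2 - 6*(-⅐))*(1/626)) - 36 = (-1143/451 + (2 + 6/7)*(1/626)) - 1*36 = (-1143/451 + (20/7)*(1/626)) - 36 = (-1143/451 + 10/2191) - 36 = -2499803/988141 - 36 = -38072879/988141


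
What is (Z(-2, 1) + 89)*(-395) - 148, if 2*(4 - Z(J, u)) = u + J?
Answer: -74161/2 ≈ -37081.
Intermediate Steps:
Z(J, u) = 4 - J/2 - u/2 (Z(J, u) = 4 - (u + J)/2 = 4 - (J + u)/2 = 4 + (-J/2 - u/2) = 4 - J/2 - u/2)
(Z(-2, 1) + 89)*(-395) - 148 = ((4 - ½*(-2) - ½*1) + 89)*(-395) - 148 = ((4 + 1 - ½) + 89)*(-395) - 148 = (9/2 + 89)*(-395) - 148 = (187/2)*(-395) - 148 = -73865/2 - 148 = -74161/2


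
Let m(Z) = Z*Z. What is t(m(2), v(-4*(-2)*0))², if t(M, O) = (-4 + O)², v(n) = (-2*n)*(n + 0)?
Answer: 256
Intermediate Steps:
v(n) = -2*n² (v(n) = (-2*n)*n = -2*n²)
m(Z) = Z²
t(m(2), v(-4*(-2)*0))² = ((-4 - 2*(-4*(-2)*0)²)²)² = ((-4 - 2*(8*0)²)²)² = ((-4 - 2*0²)²)² = ((-4 - 2*0)²)² = ((-4 + 0)²)² = ((-4)²)² = 16² = 256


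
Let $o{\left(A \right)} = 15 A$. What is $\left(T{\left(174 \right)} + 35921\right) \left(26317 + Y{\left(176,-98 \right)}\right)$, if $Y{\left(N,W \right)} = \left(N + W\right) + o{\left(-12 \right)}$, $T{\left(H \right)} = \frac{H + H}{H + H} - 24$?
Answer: $941066070$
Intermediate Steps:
$T{\left(H \right)} = -23$ ($T{\left(H \right)} = \frac{2 H}{2 H} - 24 = 2 H \frac{1}{2 H} - 24 = 1 - 24 = -23$)
$Y{\left(N,W \right)} = -180 + N + W$ ($Y{\left(N,W \right)} = \left(N + W\right) + 15 \left(-12\right) = \left(N + W\right) - 180 = -180 + N + W$)
$\left(T{\left(174 \right)} + 35921\right) \left(26317 + Y{\left(176,-98 \right)}\right) = \left(-23 + 35921\right) \left(26317 - 102\right) = 35898 \left(26317 - 102\right) = 35898 \cdot 26215 = 941066070$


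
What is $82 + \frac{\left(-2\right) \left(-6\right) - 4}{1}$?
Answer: $90$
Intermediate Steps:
$82 + \frac{\left(-2\right) \left(-6\right) - 4}{1} = 82 + \left(12 - 4\right) 1 = 82 + 8 \cdot 1 = 82 + 8 = 90$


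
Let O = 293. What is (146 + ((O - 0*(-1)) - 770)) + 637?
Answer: 306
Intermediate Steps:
(146 + ((O - 0*(-1)) - 770)) + 637 = (146 + ((293 - 0*(-1)) - 770)) + 637 = (146 + ((293 - 1*0) - 770)) + 637 = (146 + ((293 + 0) - 770)) + 637 = (146 + (293 - 770)) + 637 = (146 - 477) + 637 = -331 + 637 = 306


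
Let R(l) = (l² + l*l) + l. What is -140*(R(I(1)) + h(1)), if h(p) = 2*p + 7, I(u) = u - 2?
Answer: -1400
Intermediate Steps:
I(u) = -2 + u
h(p) = 7 + 2*p
R(l) = l + 2*l² (R(l) = (l² + l²) + l = 2*l² + l = l + 2*l²)
-140*(R(I(1)) + h(1)) = -140*((-2 + 1)*(1 + 2*(-2 + 1)) + (7 + 2*1)) = -140*(-(1 + 2*(-1)) + (7 + 2)) = -140*(-(1 - 2) + 9) = -140*(-1*(-1) + 9) = -140*(1 + 9) = -140*10 = -1400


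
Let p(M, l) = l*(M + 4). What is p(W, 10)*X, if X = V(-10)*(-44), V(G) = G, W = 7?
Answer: 48400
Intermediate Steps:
X = 440 (X = -10*(-44) = 440)
p(M, l) = l*(4 + M)
p(W, 10)*X = (10*(4 + 7))*440 = (10*11)*440 = 110*440 = 48400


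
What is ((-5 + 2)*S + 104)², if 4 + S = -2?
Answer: 14884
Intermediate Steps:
S = -6 (S = -4 - 2 = -6)
((-5 + 2)*S + 104)² = ((-5 + 2)*(-6) + 104)² = (-3*(-6) + 104)² = (18 + 104)² = 122² = 14884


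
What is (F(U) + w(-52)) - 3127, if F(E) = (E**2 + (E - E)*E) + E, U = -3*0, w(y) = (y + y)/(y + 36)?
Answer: -6241/2 ≈ -3120.5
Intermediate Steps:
w(y) = 2*y/(36 + y) (w(y) = (2*y)/(36 + y) = 2*y/(36 + y))
U = 0
F(E) = E + E**2 (F(E) = (E**2 + 0*E) + E = (E**2 + 0) + E = E**2 + E = E + E**2)
(F(U) + w(-52)) - 3127 = (0*(1 + 0) + 2*(-52)/(36 - 52)) - 3127 = (0*1 + 2*(-52)/(-16)) - 3127 = (0 + 2*(-52)*(-1/16)) - 3127 = (0 + 13/2) - 3127 = 13/2 - 3127 = -6241/2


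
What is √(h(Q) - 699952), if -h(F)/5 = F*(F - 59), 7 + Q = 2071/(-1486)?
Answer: I*√1551876874247/1486 ≈ 838.32*I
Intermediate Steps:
Q = -12473/1486 (Q = -7 + 2071/(-1486) = -7 + 2071*(-1/1486) = -7 - 2071/1486 = -12473/1486 ≈ -8.3937)
h(F) = -5*F*(-59 + F) (h(F) = -5*F*(F - 59) = -5*F*(-59 + F))
√(h(Q) - 699952) = √(5*(-12473/1486)*(59 - 1*(-12473/1486)) - 699952) = √(5*(-12473/1486)*(59 + 12473/1486) - 699952) = √(5*(-12473/1486)*(100147/1486) - 699952) = √(-6245667655/2208196 - 699952) = √(-1551876874247/2208196) = I*√1551876874247/1486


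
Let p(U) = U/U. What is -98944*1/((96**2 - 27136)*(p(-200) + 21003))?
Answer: 773/2940560 ≈ 0.00026288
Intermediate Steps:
p(U) = 1
-98944*1/((96**2 - 27136)*(p(-200) + 21003)) = -98944*1/((1 + 21003)*(96**2 - 27136)) = -98944*1/(21004*(9216 - 27136)) = -98944/((-17920*21004)) = -98944/(-376391680) = -98944*(-1/376391680) = 773/2940560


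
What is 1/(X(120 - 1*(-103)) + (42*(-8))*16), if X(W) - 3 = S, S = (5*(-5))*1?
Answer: -1/5398 ≈ -0.00018525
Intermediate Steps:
S = -25 (S = -25*1 = -25)
X(W) = -22 (X(W) = 3 - 25 = -22)
1/(X(120 - 1*(-103)) + (42*(-8))*16) = 1/(-22 + (42*(-8))*16) = 1/(-22 - 336*16) = 1/(-22 - 5376) = 1/(-5398) = -1/5398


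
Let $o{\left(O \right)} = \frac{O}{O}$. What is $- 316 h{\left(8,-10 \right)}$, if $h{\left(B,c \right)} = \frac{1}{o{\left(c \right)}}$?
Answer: $-316$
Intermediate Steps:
$o{\left(O \right)} = 1$
$h{\left(B,c \right)} = 1$ ($h{\left(B,c \right)} = 1^{-1} = 1$)
$- 316 h{\left(8,-10 \right)} = \left(-316\right) 1 = -316$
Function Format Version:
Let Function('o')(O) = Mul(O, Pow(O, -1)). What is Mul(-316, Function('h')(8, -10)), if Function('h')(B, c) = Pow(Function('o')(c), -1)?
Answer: -316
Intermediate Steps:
Function('o')(O) = 1
Function('h')(B, c) = 1 (Function('h')(B, c) = Pow(1, -1) = 1)
Mul(-316, Function('h')(8, -10)) = Mul(-316, 1) = -316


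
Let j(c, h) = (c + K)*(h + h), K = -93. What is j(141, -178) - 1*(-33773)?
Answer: 16685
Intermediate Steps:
j(c, h) = 2*h*(-93 + c) (j(c, h) = (c - 93)*(h + h) = (-93 + c)*(2*h) = 2*h*(-93 + c))
j(141, -178) - 1*(-33773) = 2*(-178)*(-93 + 141) - 1*(-33773) = 2*(-178)*48 + 33773 = -17088 + 33773 = 16685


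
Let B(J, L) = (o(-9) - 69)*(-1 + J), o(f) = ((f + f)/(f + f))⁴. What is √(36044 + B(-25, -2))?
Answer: 2*√9453 ≈ 194.45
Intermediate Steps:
o(f) = 1 (o(f) = ((2*f)/((2*f)))⁴ = ((2*f)*(1/(2*f)))⁴ = 1⁴ = 1)
B(J, L) = 68 - 68*J (B(J, L) = (1 - 69)*(-1 + J) = -68*(-1 + J) = 68 - 68*J)
√(36044 + B(-25, -2)) = √(36044 + (68 - 68*(-25))) = √(36044 + (68 + 1700)) = √(36044 + 1768) = √37812 = 2*√9453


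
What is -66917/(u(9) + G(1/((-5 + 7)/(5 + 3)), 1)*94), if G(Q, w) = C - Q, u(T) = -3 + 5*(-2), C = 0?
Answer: 66917/389 ≈ 172.02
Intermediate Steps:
u(T) = -13 (u(T) = -3 - 10 = -13)
G(Q, w) = -Q (G(Q, w) = 0 - Q = -Q)
-66917/(u(9) + G(1/((-5 + 7)/(5 + 3)), 1)*94) = -66917/(-13 - 1/((-5 + 7)/(5 + 3))*94) = -66917/(-13 - 1/(2/8)*94) = -66917/(-13 - 1/(2*(⅛))*94) = -66917/(-13 - 1/¼*94) = -66917/(-13 - 1*4*94) = -66917/(-13 - 4*94) = -66917/(-13 - 376) = -66917/(-389) = -66917*(-1/389) = 66917/389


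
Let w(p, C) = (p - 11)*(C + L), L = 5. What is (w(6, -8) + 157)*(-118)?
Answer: -20296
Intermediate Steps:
w(p, C) = (-11 + p)*(5 + C) (w(p, C) = (p - 11)*(C + 5) = (-11 + p)*(5 + C))
(w(6, -8) + 157)*(-118) = ((-55 - 11*(-8) + 5*6 - 8*6) + 157)*(-118) = ((-55 + 88 + 30 - 48) + 157)*(-118) = (15 + 157)*(-118) = 172*(-118) = -20296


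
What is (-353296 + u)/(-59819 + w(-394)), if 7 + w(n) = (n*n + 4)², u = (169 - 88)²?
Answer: -346735/24099397774 ≈ -1.4388e-5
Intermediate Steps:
u = 6561 (u = 81² = 6561)
w(n) = -7 + (4 + n²)² (w(n) = -7 + (n*n + 4)² = -7 + (n² + 4)² = -7 + (4 + n²)²)
(-353296 + u)/(-59819 + w(-394)) = (-353296 + 6561)/(-59819 + (-7 + (4 + (-394)²)²)) = -346735/(-59819 + (-7 + (4 + 155236)²)) = -346735/(-59819 + (-7 + 155240²)) = -346735/(-59819 + (-7 + 24099457600)) = -346735/(-59819 + 24099457593) = -346735/24099397774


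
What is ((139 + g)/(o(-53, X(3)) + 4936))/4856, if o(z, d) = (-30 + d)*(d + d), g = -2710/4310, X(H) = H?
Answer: 29819/4995838232 ≈ 5.9688e-6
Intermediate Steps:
g = -271/431 (g = -2710*1/4310 = -271/431 ≈ -0.62877)
o(z, d) = 2*d*(-30 + d) (o(z, d) = (-30 + d)*(2*d) = 2*d*(-30 + d))
((139 + g)/(o(-53, X(3)) + 4936))/4856 = ((139 - 271/431)/(2*3*(-30 + 3) + 4936))/4856 = (59638/(431*(2*3*(-27) + 4936)))*(1/4856) = (59638/(431*(-162 + 4936)))*(1/4856) = ((59638/431)/4774)*(1/4856) = ((59638/431)*(1/4774))*(1/4856) = (29819/1028797)*(1/4856) = 29819/4995838232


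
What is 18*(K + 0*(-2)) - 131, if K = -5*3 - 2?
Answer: -437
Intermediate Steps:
K = -17 (K = -15 - 2 = -17)
18*(K + 0*(-2)) - 131 = 18*(-17 + 0*(-2)) - 131 = 18*(-17 + 0) - 131 = 18*(-17) - 131 = -306 - 131 = -437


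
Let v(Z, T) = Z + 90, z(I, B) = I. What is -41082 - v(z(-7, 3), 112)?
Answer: -41165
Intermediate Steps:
v(Z, T) = 90 + Z
-41082 - v(z(-7, 3), 112) = -41082 - (90 - 7) = -41082 - 1*83 = -41082 - 83 = -41165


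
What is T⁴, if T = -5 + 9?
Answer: 256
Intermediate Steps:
T = 4
T⁴ = 4⁴ = 256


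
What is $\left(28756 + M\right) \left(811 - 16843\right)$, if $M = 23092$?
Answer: $-831227136$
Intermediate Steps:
$\left(28756 + M\right) \left(811 - 16843\right) = \left(28756 + 23092\right) \left(811 - 16843\right) = 51848 \left(-16032\right) = -831227136$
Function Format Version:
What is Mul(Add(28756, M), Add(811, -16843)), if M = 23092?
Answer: -831227136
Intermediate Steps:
Mul(Add(28756, M), Add(811, -16843)) = Mul(Add(28756, 23092), Add(811, -16843)) = Mul(51848, -16032) = -831227136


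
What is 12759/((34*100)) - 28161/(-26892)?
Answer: 4063541/846600 ≈ 4.7998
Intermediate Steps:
12759/((34*100)) - 28161/(-26892) = 12759/3400 - 28161*(-1/26892) = 12759*(1/3400) + 1043/996 = 12759/3400 + 1043/996 = 4063541/846600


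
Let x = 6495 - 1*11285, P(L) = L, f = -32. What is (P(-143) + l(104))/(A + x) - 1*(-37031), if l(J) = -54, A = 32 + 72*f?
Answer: 261513119/7062 ≈ 37031.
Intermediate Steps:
A = -2272 (A = 32 + 72*(-32) = 32 - 2304 = -2272)
x = -4790 (x = 6495 - 11285 = -4790)
(P(-143) + l(104))/(A + x) - 1*(-37031) = (-143 - 54)/(-2272 - 4790) - 1*(-37031) = -197/(-7062) + 37031 = -197*(-1/7062) + 37031 = 197/7062 + 37031 = 261513119/7062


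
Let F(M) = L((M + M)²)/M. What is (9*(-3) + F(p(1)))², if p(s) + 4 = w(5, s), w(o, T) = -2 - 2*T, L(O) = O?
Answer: 3481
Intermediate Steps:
p(s) = -6 - 2*s (p(s) = -4 + (-2 - 2*s) = -6 - 2*s)
F(M) = 4*M (F(M) = (M + M)²/M = (2*M)²/M = (4*M²)/M = 4*M)
(9*(-3) + F(p(1)))² = (9*(-3) + 4*(-6 - 2*1))² = (-27 + 4*(-6 - 2))² = (-27 + 4*(-8))² = (-27 - 32)² = (-59)² = 3481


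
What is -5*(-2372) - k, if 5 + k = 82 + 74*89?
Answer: 5197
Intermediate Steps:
k = 6663 (k = -5 + (82 + 74*89) = -5 + (82 + 6586) = -5 + 6668 = 6663)
-5*(-2372) - k = -5*(-2372) - 1*6663 = 11860 - 6663 = 5197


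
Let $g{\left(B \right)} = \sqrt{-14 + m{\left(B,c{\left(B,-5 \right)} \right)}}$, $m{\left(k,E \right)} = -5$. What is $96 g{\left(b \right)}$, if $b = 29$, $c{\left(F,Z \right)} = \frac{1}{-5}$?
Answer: $96 i \sqrt{19} \approx 418.45 i$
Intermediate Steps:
$c{\left(F,Z \right)} = - \frac{1}{5}$
$g{\left(B \right)} = i \sqrt{19}$ ($g{\left(B \right)} = \sqrt{-14 - 5} = \sqrt{-19} = i \sqrt{19}$)
$96 g{\left(b \right)} = 96 i \sqrt{19}$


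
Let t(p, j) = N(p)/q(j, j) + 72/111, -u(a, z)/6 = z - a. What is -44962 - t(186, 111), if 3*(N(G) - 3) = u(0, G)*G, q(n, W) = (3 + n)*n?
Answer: -189629389/4218 ≈ -44957.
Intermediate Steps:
q(n, W) = n*(3 + n)
u(a, z) = -6*z + 6*a (u(a, z) = -6*(z - a) = -6*z + 6*a)
N(G) = 3 - 2*G**2 (N(G) = 3 + ((-6*G + 6*0)*G)/3 = 3 + ((-6*G + 0)*G)/3 = 3 + ((-6*G)*G)/3 = 3 + (-6*G**2)/3 = 3 - 2*G**2)
t(p, j) = 24/37 + (3 - 2*p**2)/(j*(3 + j)) (t(p, j) = (3 - 2*p**2)/((j*(3 + j))) + 72/111 = (3 - 2*p**2)*(1/(j*(3 + j))) + 72*(1/111) = (3 - 2*p**2)/(j*(3 + j)) + 24/37 = 24/37 + (3 - 2*p**2)/(j*(3 + j)))
-44962 - t(186, 111) = -44962 - (111 - 74*186**2 + 24*111*(3 + 111))/(37*111*(3 + 111)) = -44962 - (111 - 74*34596 + 24*111*114)/(37*111*114) = -44962 - (111 - 2560104 + 303696)/(37*111*114) = -44962 - (-2256297)/(37*111*114) = -44962 - 1*(-20327/4218) = -44962 + 20327/4218 = -189629389/4218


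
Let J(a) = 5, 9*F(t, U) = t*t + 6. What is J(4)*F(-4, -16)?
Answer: 110/9 ≈ 12.222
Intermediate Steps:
F(t, U) = ⅔ + t²/9 (F(t, U) = (t*t + 6)/9 = (t² + 6)/9 = (6 + t²)/9 = ⅔ + t²/9)
J(4)*F(-4, -16) = 5*(⅔ + (⅑)*(-4)²) = 5*(⅔ + (⅑)*16) = 5*(⅔ + 16/9) = 5*(22/9) = 110/9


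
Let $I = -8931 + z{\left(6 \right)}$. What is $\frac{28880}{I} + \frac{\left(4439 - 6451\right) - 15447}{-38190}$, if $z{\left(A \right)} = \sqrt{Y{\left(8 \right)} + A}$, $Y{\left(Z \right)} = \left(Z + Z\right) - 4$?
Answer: $- \frac{939740565907}{338459906130} - \frac{28880 \sqrt{2}}{26587581} \approx -2.7781$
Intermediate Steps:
$Y{\left(Z \right)} = -4 + 2 Z$ ($Y{\left(Z \right)} = 2 Z - 4 = -4 + 2 Z$)
$z{\left(A \right)} = \sqrt{12 + A}$ ($z{\left(A \right)} = \sqrt{\left(-4 + 2 \cdot 8\right) + A} = \sqrt{\left(-4 + 16\right) + A} = \sqrt{12 + A}$)
$I = -8931 + 3 \sqrt{2}$ ($I = -8931 + \sqrt{12 + 6} = -8931 + \sqrt{18} = -8931 + 3 \sqrt{2} \approx -8926.8$)
$\frac{28880}{I} + \frac{\left(4439 - 6451\right) - 15447}{-38190} = \frac{28880}{-8931 + 3 \sqrt{2}} + \frac{\left(4439 - 6451\right) - 15447}{-38190} = \frac{28880}{-8931 + 3 \sqrt{2}} + \left(-2012 - 15447\right) \left(- \frac{1}{38190}\right) = \frac{28880}{-8931 + 3 \sqrt{2}} - - \frac{17459}{38190} = \frac{28880}{-8931 + 3 \sqrt{2}} + \frac{17459}{38190} = \frac{17459}{38190} + \frac{28880}{-8931 + 3 \sqrt{2}}$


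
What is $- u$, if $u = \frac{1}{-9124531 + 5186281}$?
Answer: $\frac{1}{3938250} \approx 2.5392 \cdot 10^{-7}$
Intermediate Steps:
$u = - \frac{1}{3938250}$ ($u = \frac{1}{-3938250} = - \frac{1}{3938250} \approx -2.5392 \cdot 10^{-7}$)
$- u = \left(-1\right) \left(- \frac{1}{3938250}\right) = \frac{1}{3938250}$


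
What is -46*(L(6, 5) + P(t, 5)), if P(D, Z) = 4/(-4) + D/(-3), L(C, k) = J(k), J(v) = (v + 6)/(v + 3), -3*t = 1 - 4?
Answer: -23/12 ≈ -1.9167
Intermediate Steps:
t = 1 (t = -(1 - 4)/3 = -⅓*(-3) = 1)
J(v) = (6 + v)/(3 + v)
L(C, k) = (6 + k)/(3 + k)
P(D, Z) = -1 - D/3 (P(D, Z) = 4*(-¼) + D*(-⅓) = -1 - D/3)
-46*(L(6, 5) + P(t, 5)) = -46*((6 + 5)/(3 + 5) + (-1 - ⅓*1)) = -46*(11/8 + (-1 - ⅓)) = -46*((⅛)*11 - 4/3) = -46*(11/8 - 4/3) = -46*1/24 = -23/12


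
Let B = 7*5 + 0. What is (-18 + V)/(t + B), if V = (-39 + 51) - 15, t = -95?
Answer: 7/20 ≈ 0.35000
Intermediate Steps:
B = 35 (B = 35 + 0 = 35)
V = -3 (V = 12 - 15 = -3)
(-18 + V)/(t + B) = (-18 - 3)/(-95 + 35) = -21/(-60) = -1/60*(-21) = 7/20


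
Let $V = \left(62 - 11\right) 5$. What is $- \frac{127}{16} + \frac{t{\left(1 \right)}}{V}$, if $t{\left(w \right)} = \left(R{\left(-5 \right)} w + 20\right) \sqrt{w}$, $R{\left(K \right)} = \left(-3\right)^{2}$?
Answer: $- \frac{31921}{4080} \approx -7.8238$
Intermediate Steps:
$R{\left(K \right)} = 9$
$V = 255$ ($V = 51 \cdot 5 = 255$)
$t{\left(w \right)} = \sqrt{w} \left(20 + 9 w\right)$ ($t{\left(w \right)} = \left(9 w + 20\right) \sqrt{w} = \left(20 + 9 w\right) \sqrt{w} = \sqrt{w} \left(20 + 9 w\right)$)
$- \frac{127}{16} + \frac{t{\left(1 \right)}}{V} = - \frac{127}{16} + \frac{\sqrt{1} \left(20 + 9 \cdot 1\right)}{255} = \left(-127\right) \frac{1}{16} + 1 \left(20 + 9\right) \frac{1}{255} = - \frac{127}{16} + 1 \cdot 29 \cdot \frac{1}{255} = - \frac{127}{16} + 29 \cdot \frac{1}{255} = - \frac{127}{16} + \frac{29}{255} = - \frac{31921}{4080}$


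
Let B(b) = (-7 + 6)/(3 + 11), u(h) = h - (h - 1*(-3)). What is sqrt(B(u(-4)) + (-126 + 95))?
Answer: I*sqrt(6090)/14 ≈ 5.5742*I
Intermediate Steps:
u(h) = -3 (u(h) = h - (h + 3) = h - (3 + h) = h + (-3 - h) = -3)
B(b) = -1/14
sqrt(B(u(-4)) + (-126 + 95)) = sqrt(-1/14 + (-126 + 95)) = sqrt(-1/14 - 31) = sqrt(-435/14) = I*sqrt(6090)/14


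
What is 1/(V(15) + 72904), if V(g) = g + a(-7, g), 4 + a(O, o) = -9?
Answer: 1/72906 ≈ 1.3716e-5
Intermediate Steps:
a(O, o) = -13 (a(O, o) = -4 - 9 = -13)
V(g) = -13 + g (V(g) = g - 13 = -13 + g)
1/(V(15) + 72904) = 1/((-13 + 15) + 72904) = 1/(2 + 72904) = 1/72906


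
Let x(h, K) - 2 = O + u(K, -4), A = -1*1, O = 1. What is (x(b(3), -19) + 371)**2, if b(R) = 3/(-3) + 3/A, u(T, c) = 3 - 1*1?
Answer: 141376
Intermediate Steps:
u(T, c) = 2 (u(T, c) = 3 - 1 = 2)
A = -1
b(R) = -4 (b(R) = 3/(-3) + 3/(-1) = 3*(-1/3) + 3*(-1) = -1 - 3 = -4)
x(h, K) = 5 (x(h, K) = 2 + (1 + 2) = 2 + 3 = 5)
(x(b(3), -19) + 371)**2 = (5 + 371)**2 = 376**2 = 141376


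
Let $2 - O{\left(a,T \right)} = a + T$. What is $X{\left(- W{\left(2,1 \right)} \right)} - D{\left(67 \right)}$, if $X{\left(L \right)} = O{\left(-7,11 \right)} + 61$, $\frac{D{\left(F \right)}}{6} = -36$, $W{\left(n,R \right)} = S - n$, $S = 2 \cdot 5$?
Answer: $275$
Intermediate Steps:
$S = 10$
$W{\left(n,R \right)} = 10 - n$
$D{\left(F \right)} = -216$ ($D{\left(F \right)} = 6 \left(-36\right) = -216$)
$O{\left(a,T \right)} = 2 - T - a$ ($O{\left(a,T \right)} = 2 - \left(a + T\right) = 2 - \left(T + a\right) = 2 - T - a$)
$X{\left(L \right)} = 59$ ($X{\left(L \right)} = \left(2 - 11 - -7\right) + 61 = \left(2 - 11 + 7\right) + 61 = -2 + 61 = 59$)
$X{\left(- W{\left(2,1 \right)} \right)} - D{\left(67 \right)} = 59 - -216 = 59 + 216 = 275$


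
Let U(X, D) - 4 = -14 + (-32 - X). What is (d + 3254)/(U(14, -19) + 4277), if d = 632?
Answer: 58/63 ≈ 0.92064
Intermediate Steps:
U(X, D) = -42 - X (U(X, D) = 4 + (-14 + (-32 - X)) = 4 + (-46 - X) = -42 - X)
(d + 3254)/(U(14, -19) + 4277) = (632 + 3254)/((-42 - 1*14) + 4277) = 3886/((-42 - 14) + 4277) = 3886/(-56 + 4277) = 3886/4221 = 3886*(1/4221) = 58/63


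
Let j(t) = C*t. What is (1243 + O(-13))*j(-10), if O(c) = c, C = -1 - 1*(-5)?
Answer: -49200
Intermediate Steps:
C = 4 (C = -1 + 5 = 4)
j(t) = 4*t
(1243 + O(-13))*j(-10) = (1243 - 13)*(4*(-10)) = 1230*(-40) = -49200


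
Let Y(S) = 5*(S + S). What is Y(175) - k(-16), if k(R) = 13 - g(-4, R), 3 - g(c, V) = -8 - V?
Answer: 1732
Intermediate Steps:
g(c, V) = 11 + V (g(c, V) = 3 - (-8 - V) = 3 + (8 + V) = 11 + V)
k(R) = 2 - R (k(R) = 13 - (11 + R) = 13 + (-11 - R) = 2 - R)
Y(S) = 10*S (Y(S) = 5*(2*S) = 10*S)
Y(175) - k(-16) = 10*175 - (2 - 1*(-16)) = 1750 - (2 + 16) = 1750 - 1*18 = 1750 - 18 = 1732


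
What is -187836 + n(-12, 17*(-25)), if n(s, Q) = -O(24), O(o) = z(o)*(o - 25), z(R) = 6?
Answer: -187830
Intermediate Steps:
O(o) = -150 + 6*o (O(o) = 6*(o - 25) = 6*(-25 + o) = -150 + 6*o)
n(s, Q) = 6 (n(s, Q) = -(-150 + 6*24) = -(-150 + 144) = -1*(-6) = 6)
-187836 + n(-12, 17*(-25)) = -187836 + 6 = -187830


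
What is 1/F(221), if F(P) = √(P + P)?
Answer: √442/442 ≈ 0.047565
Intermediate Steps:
F(P) = √2*√P (F(P) = √(2*P) = √2*√P)
1/F(221) = 1/(√2*√221) = 1/(√442) = √442/442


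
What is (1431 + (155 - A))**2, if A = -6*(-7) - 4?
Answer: 2396304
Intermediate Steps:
A = 38 (A = 42 - 4 = 38)
(1431 + (155 - A))**2 = (1431 + (155 - 1*38))**2 = (1431 + (155 - 38))**2 = (1431 + 117)**2 = 1548**2 = 2396304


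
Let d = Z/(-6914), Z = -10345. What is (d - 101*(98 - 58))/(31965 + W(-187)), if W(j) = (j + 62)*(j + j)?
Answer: -5584443/108847102 ≈ -0.051305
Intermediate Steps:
d = 10345/6914 (d = -10345/(-6914) = -10345*(-1/6914) = 10345/6914 ≈ 1.4962)
W(j) = 2*j*(62 + j) (W(j) = (62 + j)*(2*j) = 2*j*(62 + j))
(d - 101*(98 - 58))/(31965 + W(-187)) = (10345/6914 - 101*(98 - 58))/(31965 + 2*(-187)*(62 - 187)) = (10345/6914 - 101*40)/(31965 + 2*(-187)*(-125)) = (10345/6914 - 4040)/(31965 + 46750) = -27922215/6914/78715 = -27922215/6914*1/78715 = -5584443/108847102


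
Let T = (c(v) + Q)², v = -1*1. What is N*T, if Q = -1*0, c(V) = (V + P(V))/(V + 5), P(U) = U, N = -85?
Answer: -85/4 ≈ -21.250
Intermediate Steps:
v = -1
c(V) = 2*V/(5 + V) (c(V) = (V + V)/(V + 5) = (2*V)/(5 + V) = 2*V/(5 + V))
Q = 0
T = ¼ (T = (2*(-1)/(5 - 1) + 0)² = (2*(-1)/4 + 0)² = (2*(-1)*(¼) + 0)² = (-½ + 0)² = (-½)² = ¼ ≈ 0.25000)
N*T = -85*¼ = -85/4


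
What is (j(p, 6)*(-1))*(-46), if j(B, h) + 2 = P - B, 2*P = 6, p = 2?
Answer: -46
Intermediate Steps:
P = 3 (P = (1/2)*6 = 3)
j(B, h) = 1 - B (j(B, h) = -2 + (3 - B) = 1 - B)
(j(p, 6)*(-1))*(-46) = ((1 - 1*2)*(-1))*(-46) = ((1 - 2)*(-1))*(-46) = -1*(-1)*(-46) = 1*(-46) = -46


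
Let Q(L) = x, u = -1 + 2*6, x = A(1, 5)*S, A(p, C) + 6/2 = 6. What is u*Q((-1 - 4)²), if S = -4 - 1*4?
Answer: -264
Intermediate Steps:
A(p, C) = 3 (A(p, C) = -3 + 6 = 3)
S = -8 (S = -4 - 4 = -8)
x = -24 (x = 3*(-8) = -24)
u = 11 (u = -1 + 12 = 11)
Q(L) = -24
u*Q((-1 - 4)²) = 11*(-24) = -264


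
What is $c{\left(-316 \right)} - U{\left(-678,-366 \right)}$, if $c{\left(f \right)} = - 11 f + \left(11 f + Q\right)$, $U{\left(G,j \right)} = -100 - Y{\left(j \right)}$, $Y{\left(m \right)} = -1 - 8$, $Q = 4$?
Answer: $95$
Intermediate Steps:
$Y{\left(m \right)} = -9$ ($Y{\left(m \right)} = -1 - 8 = -9$)
$U{\left(G,j \right)} = -91$ ($U{\left(G,j \right)} = -100 - -9 = -100 + 9 = -91$)
$c{\left(f \right)} = 4$ ($c{\left(f \right)} = - 11 f + \left(11 f + 4\right) = - 11 f + \left(4 + 11 f\right) = 4$)
$c{\left(-316 \right)} - U{\left(-678,-366 \right)} = 4 - -91 = 4 + 91 = 95$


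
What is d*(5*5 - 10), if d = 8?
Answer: 120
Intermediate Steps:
d*(5*5 - 10) = 8*(5*5 - 10) = 8*(25 - 10) = 8*15 = 120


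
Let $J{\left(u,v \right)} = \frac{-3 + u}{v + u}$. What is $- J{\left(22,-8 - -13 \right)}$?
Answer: $- \frac{19}{27} \approx -0.7037$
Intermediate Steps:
$J{\left(u,v \right)} = \frac{-3 + u}{u + v}$
$- J{\left(22,-8 - -13 \right)} = - \frac{-3 + 22}{22 - -5} = - \frac{19}{22 + \left(-8 + 13\right)} = - \frac{19}{22 + 5} = - \frac{19}{27}$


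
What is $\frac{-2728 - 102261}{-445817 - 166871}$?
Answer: $\frac{104989}{612688} \approx 0.17136$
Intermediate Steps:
$\frac{-2728 - 102261}{-445817 - 166871} = - \frac{104989}{-612688} = \left(-104989\right) \left(- \frac{1}{612688}\right) = \frac{104989}{612688}$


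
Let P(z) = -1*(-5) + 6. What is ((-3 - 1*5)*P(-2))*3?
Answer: -264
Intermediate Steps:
P(z) = 11 (P(z) = 5 + 6 = 11)
((-3 - 1*5)*P(-2))*3 = ((-3 - 1*5)*11)*3 = ((-3 - 5)*11)*3 = -8*11*3 = -88*3 = -264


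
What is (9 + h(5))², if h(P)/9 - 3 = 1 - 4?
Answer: 81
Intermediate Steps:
h(P) = 0 (h(P) = 27 + 9*(1 - 4) = 27 + 9*(-3) = 27 - 27 = 0)
(9 + h(5))² = (9 + 0)² = 9² = 81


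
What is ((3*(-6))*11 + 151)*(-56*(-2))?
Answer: -5264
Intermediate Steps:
((3*(-6))*11 + 151)*(-56*(-2)) = (-18*11 + 151)*112 = (-198 + 151)*112 = -47*112 = -5264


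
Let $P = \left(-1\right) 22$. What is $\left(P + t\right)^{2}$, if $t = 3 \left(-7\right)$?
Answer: $1849$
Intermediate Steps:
$P = -22$
$t = -21$
$\left(P + t\right)^{2} = \left(-22 - 21\right)^{2} = \left(-43\right)^{2} = 1849$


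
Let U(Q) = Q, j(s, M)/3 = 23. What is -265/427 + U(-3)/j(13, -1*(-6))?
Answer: -6522/9821 ≈ -0.66409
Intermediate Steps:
j(s, M) = 69 (j(s, M) = 3*23 = 69)
-265/427 + U(-3)/j(13, -1*(-6)) = -265/427 - 3/69 = -265*1/427 - 3*1/69 = -265/427 - 1/23 = -6522/9821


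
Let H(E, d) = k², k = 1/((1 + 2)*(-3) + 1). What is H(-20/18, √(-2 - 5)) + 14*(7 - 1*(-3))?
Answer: 8961/64 ≈ 140.02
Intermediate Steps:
k = -⅛ (k = 1/(3*(-3) + 1) = 1/(-9 + 1) = 1/(-8) = -⅛ ≈ -0.12500)
H(E, d) = 1/64 (H(E, d) = (-⅛)² = 1/64)
H(-20/18, √(-2 - 5)) + 14*(7 - 1*(-3)) = 1/64 + 14*(7 - 1*(-3)) = 1/64 + 14*(7 + 3) = 1/64 + 14*10 = 1/64 + 140 = 8961/64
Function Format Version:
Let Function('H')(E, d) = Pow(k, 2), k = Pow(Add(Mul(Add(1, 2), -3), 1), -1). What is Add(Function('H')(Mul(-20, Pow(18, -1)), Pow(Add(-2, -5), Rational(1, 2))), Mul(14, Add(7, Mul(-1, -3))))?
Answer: Rational(8961, 64) ≈ 140.02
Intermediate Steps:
k = Rational(-1, 8) (k = Pow(Add(Mul(3, -3), 1), -1) = Pow(Add(-9, 1), -1) = Pow(-8, -1) = Rational(-1, 8) ≈ -0.12500)
Function('H')(E, d) = Rational(1, 64) (Function('H')(E, d) = Pow(Rational(-1, 8), 2) = Rational(1, 64))
Add(Function('H')(Mul(-20, Pow(18, -1)), Pow(Add(-2, -5), Rational(1, 2))), Mul(14, Add(7, Mul(-1, -3)))) = Add(Rational(1, 64), Mul(14, Add(7, Mul(-1, -3)))) = Add(Rational(1, 64), Mul(14, Add(7, 3))) = Add(Rational(1, 64), Mul(14, 10)) = Add(Rational(1, 64), 140) = Rational(8961, 64)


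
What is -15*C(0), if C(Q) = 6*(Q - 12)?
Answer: 1080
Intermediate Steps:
C(Q) = -72 + 6*Q (C(Q) = 6*(-12 + Q) = -72 + 6*Q)
-15*C(0) = -15*(-72 + 6*0) = -15*(-72 + 0) = -15*(-72) = -3*(-360) = 1080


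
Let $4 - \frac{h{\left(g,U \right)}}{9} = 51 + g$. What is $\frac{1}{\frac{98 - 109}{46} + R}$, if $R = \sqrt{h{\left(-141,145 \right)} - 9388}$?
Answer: $- \frac{506}{18074993} - \frac{2116 i \sqrt{8542}}{18074993} \approx -2.7994 \cdot 10^{-5} - 0.01082 i$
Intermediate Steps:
$h{\left(g,U \right)} = -423 - 9 g$ ($h{\left(g,U \right)} = 36 - 9 \left(51 + g\right) = 36 - \left(459 + 9 g\right) = -423 - 9 g$)
$R = i \sqrt{8542}$ ($R = \sqrt{\left(-423 - -1269\right) - 9388} = \sqrt{\left(-423 + 1269\right) - 9388} = \sqrt{846 - 9388} = \sqrt{-8542} = i \sqrt{8542} \approx 92.423 i$)
$\frac{1}{\frac{98 - 109}{46} + R} = \frac{1}{\frac{98 - 109}{46} + i \sqrt{8542}} = \frac{1}{\left(-11\right) \frac{1}{46} + i \sqrt{8542}} = \frac{1}{- \frac{11}{46} + i \sqrt{8542}}$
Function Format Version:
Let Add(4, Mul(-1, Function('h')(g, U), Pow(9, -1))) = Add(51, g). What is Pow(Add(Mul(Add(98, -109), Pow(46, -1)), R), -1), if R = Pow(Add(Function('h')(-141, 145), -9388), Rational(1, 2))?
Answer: Add(Rational(-506, 18074993), Mul(Rational(-2116, 18074993), I, Pow(8542, Rational(1, 2)))) ≈ Add(-2.7994e-5, Mul(-0.010820, I))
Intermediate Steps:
Function('h')(g, U) = Add(-423, Mul(-9, g)) (Function('h')(g, U) = Add(36, Mul(-9, Add(51, g))) = Add(36, Add(-459, Mul(-9, g))) = Add(-423, Mul(-9, g)))
R = Mul(I, Pow(8542, Rational(1, 2))) (R = Pow(Add(Add(-423, Mul(-9, -141)), -9388), Rational(1, 2)) = Pow(Add(Add(-423, 1269), -9388), Rational(1, 2)) = Pow(Add(846, -9388), Rational(1, 2)) = Pow(-8542, Rational(1, 2)) = Mul(I, Pow(8542, Rational(1, 2))) ≈ Mul(92.423, I))
Pow(Add(Mul(Add(98, -109), Pow(46, -1)), R), -1) = Pow(Add(Mul(Add(98, -109), Pow(46, -1)), Mul(I, Pow(8542, Rational(1, 2)))), -1) = Pow(Add(Mul(-11, Rational(1, 46)), Mul(I, Pow(8542, Rational(1, 2)))), -1) = Pow(Add(Rational(-11, 46), Mul(I, Pow(8542, Rational(1, 2)))), -1)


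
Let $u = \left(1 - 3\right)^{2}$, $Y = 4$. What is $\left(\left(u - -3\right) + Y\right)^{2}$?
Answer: $121$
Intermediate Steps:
$u = 4$ ($u = \left(-2\right)^{2} = 4$)
$\left(\left(u - -3\right) + Y\right)^{2} = \left(\left(4 - -3\right) + 4\right)^{2} = \left(\left(4 + 3\right) + 4\right)^{2} = \left(7 + 4\right)^{2} = 11^{2} = 121$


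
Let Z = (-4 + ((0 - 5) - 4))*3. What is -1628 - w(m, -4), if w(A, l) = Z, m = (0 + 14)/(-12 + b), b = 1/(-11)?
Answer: -1589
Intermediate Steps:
b = -1/11 ≈ -0.090909
m = -22/19 (m = (0 + 14)/(-12 - 1/11) = 14/(-133/11) = 14*(-11/133) = -22/19 ≈ -1.1579)
Z = -39 (Z = (-4 + (-5 - 4))*3 = (-4 - 9)*3 = -13*3 = -39)
w(A, l) = -39
-1628 - w(m, -4) = -1628 - 1*(-39) = -1628 + 39 = -1589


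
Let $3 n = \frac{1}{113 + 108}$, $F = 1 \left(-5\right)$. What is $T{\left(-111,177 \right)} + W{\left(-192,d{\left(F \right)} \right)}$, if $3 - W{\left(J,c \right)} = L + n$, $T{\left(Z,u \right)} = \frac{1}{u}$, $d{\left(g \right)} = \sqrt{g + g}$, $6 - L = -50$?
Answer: $- \frac{691013}{13039} \approx -52.996$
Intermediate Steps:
$L = 56$ ($L = 6 - -50 = 6 + 50 = 56$)
$F = -5$
$n = \frac{1}{663}$ ($n = \frac{1}{3 \left(113 + 108\right)} = \frac{1}{3 \cdot 221} = \frac{1}{3} \cdot \frac{1}{221} = \frac{1}{663} \approx 0.0015083$)
$d{\left(g \right)} = \sqrt{2} \sqrt{g}$ ($d{\left(g \right)} = \sqrt{2 g} = \sqrt{2} \sqrt{g}$)
$W{\left(J,c \right)} = - \frac{35140}{663}$ ($W{\left(J,c \right)} = 3 - \left(56 + \frac{1}{663}\right) = 3 - \frac{37129}{663} = - \frac{35140}{663}$)
$T{\left(-111,177 \right)} + W{\left(-192,d{\left(F \right)} \right)} = \frac{1}{177} - \frac{35140}{663} = - \frac{691013}{13039}$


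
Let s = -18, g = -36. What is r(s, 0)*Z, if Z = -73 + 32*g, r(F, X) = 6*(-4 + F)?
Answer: 161700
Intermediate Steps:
r(F, X) = -24 + 6*F
Z = -1225 (Z = -73 + 32*(-36) = -73 - 1152 = -1225)
r(s, 0)*Z = (-24 + 6*(-18))*(-1225) = (-24 - 108)*(-1225) = -132*(-1225) = 161700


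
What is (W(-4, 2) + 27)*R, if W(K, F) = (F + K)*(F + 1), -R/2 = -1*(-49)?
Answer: -2058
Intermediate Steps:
R = -98 (R = -(-2)*(-49) = -2*49 = -98)
W(K, F) = (1 + F)*(F + K) (W(K, F) = (F + K)*(1 + F) = (1 + F)*(F + K))
(W(-4, 2) + 27)*R = ((2 - 4 + 2² + 2*(-4)) + 27)*(-98) = ((2 - 4 + 4 - 8) + 27)*(-98) = (-6 + 27)*(-98) = 21*(-98) = -2058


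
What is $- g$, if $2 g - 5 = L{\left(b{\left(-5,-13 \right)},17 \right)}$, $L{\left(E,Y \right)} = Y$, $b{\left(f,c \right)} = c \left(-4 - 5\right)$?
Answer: $-11$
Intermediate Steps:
$b{\left(f,c \right)} = - 9 c$ ($b{\left(f,c \right)} = c \left(-9\right) = - 9 c$)
$g = 11$ ($g = \frac{5}{2} + \frac{1}{2} \cdot 17 = \frac{5}{2} + \frac{17}{2} = 11$)
$- g = \left(-1\right) 11 = -11$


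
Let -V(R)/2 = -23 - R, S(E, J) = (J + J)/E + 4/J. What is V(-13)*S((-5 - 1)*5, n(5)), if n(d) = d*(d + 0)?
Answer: -452/15 ≈ -30.133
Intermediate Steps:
n(d) = d² (n(d) = d*d = d²)
S(E, J) = 4/J + 2*J/E (S(E, J) = (2*J)/E + 4/J = 2*J/E + 4/J = 4/J + 2*J/E)
V(R) = 46 + 2*R (V(R) = -2*(-23 - R) = 46 + 2*R)
V(-13)*S((-5 - 1)*5, n(5)) = (46 + 2*(-13))*(4/(5²) + 2*5²/((-5 - 1)*5)) = (46 - 26)*(4/25 + 2*25/(-6*5)) = 20*(4*(1/25) + 2*25/(-30)) = 20*(4/25 + 2*25*(-1/30)) = 20*(4/25 - 5/3) = 20*(-113/75) = -452/15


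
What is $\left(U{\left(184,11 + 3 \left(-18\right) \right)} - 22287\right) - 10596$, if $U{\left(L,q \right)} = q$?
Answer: $-32926$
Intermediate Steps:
$\left(U{\left(184,11 + 3 \left(-18\right) \right)} - 22287\right) - 10596 = \left(\left(11 + 3 \left(-18\right)\right) - 22287\right) - 10596 = \left(\left(11 - 54\right) - 22287\right) - 10596 = \left(-43 - 22287\right) - 10596 = -22330 - 10596 = -32926$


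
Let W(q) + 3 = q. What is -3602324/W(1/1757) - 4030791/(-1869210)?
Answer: 2544253939709/2118438 ≈ 1.2010e+6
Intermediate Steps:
W(q) = -3 + q
-3602324/W(1/1757) - 4030791/(-1869210) = -3602324/(-3 + 1/1757) - 4030791/(-1869210) = -3602324/(-3 + 1/1757) - 4030791*(-1/1869210) = -3602324/(-5270/1757) + 1343597/623070 = -3602324*(-1757/5270) + 1343597/623070 = 102085214/85 + 1343597/623070 = 2544253939709/2118438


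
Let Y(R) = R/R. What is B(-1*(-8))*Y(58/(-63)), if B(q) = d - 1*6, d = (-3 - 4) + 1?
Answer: -12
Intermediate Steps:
d = -6 (d = -7 + 1 = -6)
B(q) = -12 (B(q) = -6 - 1*6 = -6 - 6 = -12)
Y(R) = 1
B(-1*(-8))*Y(58/(-63)) = -12*1 = -12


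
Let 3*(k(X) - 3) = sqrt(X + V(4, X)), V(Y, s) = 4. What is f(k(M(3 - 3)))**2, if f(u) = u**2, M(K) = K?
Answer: 14641/81 ≈ 180.75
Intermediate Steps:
k(X) = 3 + sqrt(4 + X)/3 (k(X) = 3 + sqrt(X + 4)/3 = 3 + sqrt(4 + X)/3)
f(k(M(3 - 3)))**2 = ((3 + sqrt(4 + (3 - 3))/3)**2)**2 = ((3 + sqrt(4 + 0)/3)**2)**2 = ((3 + sqrt(4)/3)**2)**2 = ((3 + (1/3)*2)**2)**2 = ((3 + 2/3)**2)**2 = ((11/3)**2)**2 = (121/9)**2 = 14641/81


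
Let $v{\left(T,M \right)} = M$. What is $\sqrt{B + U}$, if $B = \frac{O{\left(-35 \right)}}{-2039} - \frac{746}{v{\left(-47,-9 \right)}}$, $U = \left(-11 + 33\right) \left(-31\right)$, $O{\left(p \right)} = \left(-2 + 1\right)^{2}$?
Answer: $\frac{i \sqrt{22417371583}}{6117} \approx 24.477 i$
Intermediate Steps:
$O{\left(p \right)} = 1$ ($O{\left(p \right)} = \left(-1\right)^{2} = 1$)
$U = -682$ ($U = 22 \left(-31\right) = -682$)
$B = \frac{1521085}{18351}$ ($B = 1 \frac{1}{-2039} - \frac{746}{-9} = 1 \left(- \frac{1}{2039}\right) - - \frac{746}{9} = - \frac{1}{2039} + \frac{746}{9} = \frac{1521085}{18351} \approx 82.888$)
$\sqrt{B + U} = \sqrt{\frac{1521085}{18351} - 682} = \sqrt{- \frac{10994297}{18351}} = \frac{i \sqrt{22417371583}}{6117}$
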